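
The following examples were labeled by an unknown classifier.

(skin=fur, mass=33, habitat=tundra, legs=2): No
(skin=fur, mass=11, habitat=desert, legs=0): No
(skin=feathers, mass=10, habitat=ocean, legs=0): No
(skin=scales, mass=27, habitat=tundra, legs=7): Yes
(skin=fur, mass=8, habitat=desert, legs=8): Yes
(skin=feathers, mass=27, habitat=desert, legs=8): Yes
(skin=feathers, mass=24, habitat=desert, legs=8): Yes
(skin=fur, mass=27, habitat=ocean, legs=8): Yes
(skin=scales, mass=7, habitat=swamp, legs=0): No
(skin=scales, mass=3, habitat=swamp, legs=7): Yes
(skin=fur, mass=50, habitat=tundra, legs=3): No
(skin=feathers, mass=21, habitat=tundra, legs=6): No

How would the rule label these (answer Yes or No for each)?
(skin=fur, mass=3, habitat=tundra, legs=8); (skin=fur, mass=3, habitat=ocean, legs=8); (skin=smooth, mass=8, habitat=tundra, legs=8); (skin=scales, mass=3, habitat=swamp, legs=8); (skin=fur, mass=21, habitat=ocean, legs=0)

The distinguishing property — legs ≥ 7 — holds for all the 'Yes' cases and none of the 'No' cases.
(skin=fur, mass=3, habitat=tundra, legs=8): Yes (legs = 8).
(skin=fur, mass=3, habitat=ocean, legs=8): Yes (legs = 8).
(skin=smooth, mass=8, habitat=tundra, legs=8): Yes (legs = 8).
(skin=scales, mass=3, habitat=swamp, legs=8): Yes (legs = 8).
(skin=fur, mass=21, habitat=ocean, legs=0): No (legs = 0).

Yes, Yes, Yes, Yes, No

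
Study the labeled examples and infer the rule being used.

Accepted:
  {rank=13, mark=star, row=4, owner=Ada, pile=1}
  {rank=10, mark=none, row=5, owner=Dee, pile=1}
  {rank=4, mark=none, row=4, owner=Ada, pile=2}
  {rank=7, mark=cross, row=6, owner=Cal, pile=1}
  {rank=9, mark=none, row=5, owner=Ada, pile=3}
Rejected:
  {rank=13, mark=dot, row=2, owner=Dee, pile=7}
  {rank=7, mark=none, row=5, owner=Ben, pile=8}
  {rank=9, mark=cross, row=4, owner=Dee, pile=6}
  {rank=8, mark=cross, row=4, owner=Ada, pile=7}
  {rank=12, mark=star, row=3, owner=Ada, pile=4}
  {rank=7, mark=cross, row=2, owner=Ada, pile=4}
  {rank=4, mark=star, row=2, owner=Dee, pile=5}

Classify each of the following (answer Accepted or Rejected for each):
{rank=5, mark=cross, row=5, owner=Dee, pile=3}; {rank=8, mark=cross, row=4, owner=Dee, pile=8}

Accepted, Rejected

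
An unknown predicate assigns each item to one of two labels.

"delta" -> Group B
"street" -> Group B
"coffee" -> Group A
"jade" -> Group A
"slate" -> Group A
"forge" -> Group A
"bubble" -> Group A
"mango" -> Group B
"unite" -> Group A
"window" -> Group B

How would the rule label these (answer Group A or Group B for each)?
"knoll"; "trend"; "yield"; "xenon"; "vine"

Group B, Group B, Group B, Group B, Group A

The distinguishing property — ends with 'e' — holds for all the 'Group A' cases and none of the 'Group B' cases.
"knoll": ends with 'l' — does not satisfy this, so Group B.
"trend": ends with 'd' — does not satisfy this, so Group B.
"yield": ends with 'd' — does not satisfy this, so Group B.
"xenon": ends with 'n' — does not satisfy this, so Group B.
"vine": ends with 'e' — passes, so Group A.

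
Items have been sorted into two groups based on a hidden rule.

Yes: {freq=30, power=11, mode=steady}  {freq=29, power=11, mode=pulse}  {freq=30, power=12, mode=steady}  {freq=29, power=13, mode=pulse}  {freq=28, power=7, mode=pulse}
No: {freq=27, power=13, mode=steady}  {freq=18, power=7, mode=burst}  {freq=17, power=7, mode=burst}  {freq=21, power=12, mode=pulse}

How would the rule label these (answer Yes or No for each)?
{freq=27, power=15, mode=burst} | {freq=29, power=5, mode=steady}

No, Yes

All 'Yes' examples share one property — freq ≥ 28 — and every 'No' example lacks it.
{freq=27, power=15, mode=burst} — freq = 27, hence No.
{freq=29, power=5, mode=steady} — freq = 29, hence Yes.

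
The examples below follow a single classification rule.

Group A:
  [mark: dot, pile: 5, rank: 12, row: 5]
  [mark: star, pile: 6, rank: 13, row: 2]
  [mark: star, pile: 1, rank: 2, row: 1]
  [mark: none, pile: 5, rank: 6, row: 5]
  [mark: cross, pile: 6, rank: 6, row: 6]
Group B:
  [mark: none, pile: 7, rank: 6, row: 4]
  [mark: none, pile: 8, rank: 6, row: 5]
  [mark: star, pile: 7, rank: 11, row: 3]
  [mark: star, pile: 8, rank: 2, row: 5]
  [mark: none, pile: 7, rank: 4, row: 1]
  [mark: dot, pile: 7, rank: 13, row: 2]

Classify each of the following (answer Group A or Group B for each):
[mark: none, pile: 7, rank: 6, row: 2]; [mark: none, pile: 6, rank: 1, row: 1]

Group B, Group A

Rule: pile ≤ 6. This holds for each 'Group A' example and fails for each 'Group B' one.
[mark: none, pile: 7, rank: 6, row: 2]: Group B (pile = 7).
[mark: none, pile: 6, rank: 1, row: 1]: Group A (pile = 6).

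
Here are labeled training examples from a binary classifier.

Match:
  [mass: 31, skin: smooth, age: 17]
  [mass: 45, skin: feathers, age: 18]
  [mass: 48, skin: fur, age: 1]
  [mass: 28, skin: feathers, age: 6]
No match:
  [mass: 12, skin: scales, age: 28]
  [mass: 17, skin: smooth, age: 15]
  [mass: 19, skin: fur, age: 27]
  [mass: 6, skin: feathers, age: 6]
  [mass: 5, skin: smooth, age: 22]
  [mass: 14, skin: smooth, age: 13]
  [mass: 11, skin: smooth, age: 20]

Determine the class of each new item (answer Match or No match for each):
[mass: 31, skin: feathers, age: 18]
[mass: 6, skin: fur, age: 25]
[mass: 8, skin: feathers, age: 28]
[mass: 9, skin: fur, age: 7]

Match, No match, No match, No match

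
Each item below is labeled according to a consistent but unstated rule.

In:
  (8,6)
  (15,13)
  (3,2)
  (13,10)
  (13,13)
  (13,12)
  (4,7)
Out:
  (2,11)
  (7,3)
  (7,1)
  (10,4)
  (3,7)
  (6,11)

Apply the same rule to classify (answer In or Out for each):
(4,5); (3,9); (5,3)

In, Out, In

The rule appears to be: |first − second| ≤ 3.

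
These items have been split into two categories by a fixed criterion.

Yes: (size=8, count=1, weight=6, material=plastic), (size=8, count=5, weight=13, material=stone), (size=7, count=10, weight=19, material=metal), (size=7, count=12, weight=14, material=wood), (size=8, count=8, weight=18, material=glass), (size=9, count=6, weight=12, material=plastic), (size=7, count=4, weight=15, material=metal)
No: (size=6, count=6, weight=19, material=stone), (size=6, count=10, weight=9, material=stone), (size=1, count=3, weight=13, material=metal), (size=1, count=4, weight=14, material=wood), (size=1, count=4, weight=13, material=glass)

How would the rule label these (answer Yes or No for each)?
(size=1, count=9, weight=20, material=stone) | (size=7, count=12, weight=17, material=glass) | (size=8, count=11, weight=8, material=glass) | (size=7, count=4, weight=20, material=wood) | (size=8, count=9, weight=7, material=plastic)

No, Yes, Yes, Yes, Yes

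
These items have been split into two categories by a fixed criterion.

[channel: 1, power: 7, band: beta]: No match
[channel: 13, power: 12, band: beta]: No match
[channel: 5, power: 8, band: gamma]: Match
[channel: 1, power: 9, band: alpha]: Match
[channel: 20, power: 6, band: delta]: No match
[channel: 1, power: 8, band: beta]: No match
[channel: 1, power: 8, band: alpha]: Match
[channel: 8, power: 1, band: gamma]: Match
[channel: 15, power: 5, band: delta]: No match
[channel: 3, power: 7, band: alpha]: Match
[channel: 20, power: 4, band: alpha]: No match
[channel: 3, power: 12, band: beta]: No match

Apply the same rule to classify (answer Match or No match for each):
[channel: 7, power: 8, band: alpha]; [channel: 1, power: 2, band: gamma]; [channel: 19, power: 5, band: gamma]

The simplest hypothesis consistent with all the labels is: band is not beta AND channel ≤ 8.

Match, Match, No match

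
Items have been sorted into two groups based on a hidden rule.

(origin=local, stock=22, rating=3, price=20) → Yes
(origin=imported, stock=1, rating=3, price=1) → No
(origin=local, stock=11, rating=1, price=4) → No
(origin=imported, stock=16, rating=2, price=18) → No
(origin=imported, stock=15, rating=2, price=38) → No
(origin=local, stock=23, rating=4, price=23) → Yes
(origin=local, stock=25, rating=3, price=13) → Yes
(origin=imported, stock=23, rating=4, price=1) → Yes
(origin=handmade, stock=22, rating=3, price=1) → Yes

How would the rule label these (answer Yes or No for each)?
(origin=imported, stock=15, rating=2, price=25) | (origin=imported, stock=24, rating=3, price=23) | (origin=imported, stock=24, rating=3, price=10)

No, Yes, Yes

All 'Yes' examples share one property — stock ≥ 22 — and every 'No' example lacks it.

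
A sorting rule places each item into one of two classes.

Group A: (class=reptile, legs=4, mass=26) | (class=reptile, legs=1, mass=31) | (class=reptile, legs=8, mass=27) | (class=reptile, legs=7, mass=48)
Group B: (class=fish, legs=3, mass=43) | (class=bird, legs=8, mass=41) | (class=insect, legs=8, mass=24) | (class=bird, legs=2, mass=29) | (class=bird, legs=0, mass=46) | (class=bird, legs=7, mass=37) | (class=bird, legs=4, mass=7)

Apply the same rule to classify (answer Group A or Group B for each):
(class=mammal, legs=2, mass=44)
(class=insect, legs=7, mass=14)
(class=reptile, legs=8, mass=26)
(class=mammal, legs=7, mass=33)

Group B, Group B, Group A, Group B

A rule that fits every label: class is reptile — true of each 'Group A' example, false of each 'Group B' one.
(class=mammal, legs=2, mass=44): class is mammal, fails this test → Group B.
(class=insect, legs=7, mass=14): class is insect, fails this test → Group B.
(class=reptile, legs=8, mass=26): class is reptile, matches → Group A.
(class=mammal, legs=7, mass=33): class is mammal, fails this test → Group B.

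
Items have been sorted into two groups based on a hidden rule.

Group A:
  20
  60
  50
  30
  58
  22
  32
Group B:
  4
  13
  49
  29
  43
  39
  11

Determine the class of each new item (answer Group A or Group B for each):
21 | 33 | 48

Every 'Group A' example satisfies: even AND at least 11. None of the 'Group B' examples do.
21: 21 is odd, 21 ≥ 11, lacks this property → Group B.
33: 33 is odd, 33 ≥ 11, lacks this property → Group B.
48: 48 is even, 48 ≥ 11, checks out → Group A.

Group B, Group B, Group A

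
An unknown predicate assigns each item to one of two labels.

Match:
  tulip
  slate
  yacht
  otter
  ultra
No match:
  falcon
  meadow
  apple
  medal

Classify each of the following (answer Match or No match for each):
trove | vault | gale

Match, Match, No match

All 'Match' examples share one property — contains 't' — and every 'No match' example lacks it.
Match: trove, since has 't'.
Match: vault, since has 't'.
No match: gale, since no 't'.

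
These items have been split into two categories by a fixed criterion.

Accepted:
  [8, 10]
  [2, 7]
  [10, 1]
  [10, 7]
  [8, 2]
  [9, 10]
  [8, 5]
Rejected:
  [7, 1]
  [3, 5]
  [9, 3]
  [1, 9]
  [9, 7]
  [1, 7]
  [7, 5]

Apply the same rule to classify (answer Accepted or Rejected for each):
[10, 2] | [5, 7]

Looking at the examples, the only property every 'Accepted' case has and every 'Rejected' case lacks is: product is even.
Accepted: [10, 2], since 10·2 = 20. Rejected: [5, 7], since 5·7 = 35.

Accepted, Rejected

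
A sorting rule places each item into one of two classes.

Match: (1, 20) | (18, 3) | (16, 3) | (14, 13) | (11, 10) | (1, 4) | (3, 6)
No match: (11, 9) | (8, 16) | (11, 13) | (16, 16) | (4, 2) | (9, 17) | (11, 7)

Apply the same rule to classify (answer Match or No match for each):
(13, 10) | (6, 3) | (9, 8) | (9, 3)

Match, Match, Match, No match

The common property of the 'Match' items is: sum is odd. No 'No match' item has it.
(13, 10) → 13+10 = 23 → Match. (6, 3) → 6+3 = 9 → Match. (9, 8) → 9+8 = 17 → Match. (9, 3) → 9+3 = 12 → No match.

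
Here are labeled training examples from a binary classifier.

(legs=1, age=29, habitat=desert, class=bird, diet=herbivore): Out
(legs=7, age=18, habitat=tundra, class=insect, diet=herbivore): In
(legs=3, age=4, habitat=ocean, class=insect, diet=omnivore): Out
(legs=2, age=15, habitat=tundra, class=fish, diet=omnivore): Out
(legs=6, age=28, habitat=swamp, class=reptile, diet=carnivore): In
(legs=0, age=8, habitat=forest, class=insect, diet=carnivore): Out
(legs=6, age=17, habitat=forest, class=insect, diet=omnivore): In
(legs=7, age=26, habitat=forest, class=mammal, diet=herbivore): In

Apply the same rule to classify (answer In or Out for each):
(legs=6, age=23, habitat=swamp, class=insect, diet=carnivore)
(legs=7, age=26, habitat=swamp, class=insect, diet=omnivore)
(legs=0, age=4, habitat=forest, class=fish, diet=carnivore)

In, In, Out

Every 'In' example satisfies: legs ≥ 6. None of the 'Out' examples do.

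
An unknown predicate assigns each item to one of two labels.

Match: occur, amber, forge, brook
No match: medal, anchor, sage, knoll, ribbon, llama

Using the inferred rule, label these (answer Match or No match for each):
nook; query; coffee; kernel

No match, Match, No match, No match

Rule: odd length AND contains 'r'. This holds for each 'Match' example and fails for each 'No match' one.
nook: length 4, no 'r', lacks this property → No match. query: length 5, has 'r', matches → Match. coffee: length 6, no 'r', lacks this property → No match. kernel: length 6, has 'r', lacks this property → No match.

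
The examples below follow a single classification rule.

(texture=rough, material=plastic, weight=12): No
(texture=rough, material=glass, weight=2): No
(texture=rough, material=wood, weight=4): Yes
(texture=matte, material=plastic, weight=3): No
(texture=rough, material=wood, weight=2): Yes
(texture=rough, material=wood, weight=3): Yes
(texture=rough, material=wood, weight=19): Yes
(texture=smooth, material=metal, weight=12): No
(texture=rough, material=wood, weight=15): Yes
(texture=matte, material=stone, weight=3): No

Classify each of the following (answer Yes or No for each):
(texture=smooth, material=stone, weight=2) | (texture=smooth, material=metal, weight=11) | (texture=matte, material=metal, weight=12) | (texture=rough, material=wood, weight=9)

Checking candidate rules against both groups, what survives is: material is wood.
(texture=smooth, material=stone, weight=2): No (material is stone).
(texture=smooth, material=metal, weight=11): No (material is metal).
(texture=matte, material=metal, weight=12): No (material is metal).
(texture=rough, material=wood, weight=9): Yes (material is wood).

No, No, No, Yes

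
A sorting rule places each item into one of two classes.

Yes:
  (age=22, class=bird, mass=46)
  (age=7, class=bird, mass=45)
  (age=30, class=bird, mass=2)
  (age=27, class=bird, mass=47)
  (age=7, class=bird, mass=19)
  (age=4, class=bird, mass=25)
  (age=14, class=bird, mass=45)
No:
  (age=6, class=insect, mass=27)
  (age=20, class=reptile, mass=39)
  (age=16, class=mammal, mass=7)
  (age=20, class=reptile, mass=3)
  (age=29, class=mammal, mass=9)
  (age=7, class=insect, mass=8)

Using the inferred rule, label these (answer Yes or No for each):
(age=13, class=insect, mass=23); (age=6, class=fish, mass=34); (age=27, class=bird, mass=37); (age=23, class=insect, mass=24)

No, No, Yes, No

Every 'Yes' example satisfies: class is bird. None of the 'No' examples do.
No: (age=13, class=insect, mass=23), since class is insect. No: (age=6, class=fish, mass=34), since class is fish. Yes: (age=27, class=bird, mass=37), since class is bird. No: (age=23, class=insect, mass=24), since class is insect.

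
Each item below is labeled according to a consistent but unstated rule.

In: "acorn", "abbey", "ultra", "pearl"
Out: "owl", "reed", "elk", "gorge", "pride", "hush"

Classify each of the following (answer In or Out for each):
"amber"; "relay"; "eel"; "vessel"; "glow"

'In' ⟺ contains 'a'.

In, In, Out, Out, Out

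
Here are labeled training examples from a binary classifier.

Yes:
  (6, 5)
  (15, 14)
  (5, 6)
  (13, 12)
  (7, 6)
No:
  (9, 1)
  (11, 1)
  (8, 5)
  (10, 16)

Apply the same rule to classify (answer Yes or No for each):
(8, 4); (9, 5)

No, No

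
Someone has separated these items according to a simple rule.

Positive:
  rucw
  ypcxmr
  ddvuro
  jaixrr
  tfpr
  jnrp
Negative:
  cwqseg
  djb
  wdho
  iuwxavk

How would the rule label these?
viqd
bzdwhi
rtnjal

Negative, Negative, Positive

One predicate separates the groups cleanly: contains 'r'.
viqd: no 'r' — does not pass, so Negative. bzdwhi: no 'r' — does not pass, so Negative. rtnjal: has 'r' — checks out, so Positive.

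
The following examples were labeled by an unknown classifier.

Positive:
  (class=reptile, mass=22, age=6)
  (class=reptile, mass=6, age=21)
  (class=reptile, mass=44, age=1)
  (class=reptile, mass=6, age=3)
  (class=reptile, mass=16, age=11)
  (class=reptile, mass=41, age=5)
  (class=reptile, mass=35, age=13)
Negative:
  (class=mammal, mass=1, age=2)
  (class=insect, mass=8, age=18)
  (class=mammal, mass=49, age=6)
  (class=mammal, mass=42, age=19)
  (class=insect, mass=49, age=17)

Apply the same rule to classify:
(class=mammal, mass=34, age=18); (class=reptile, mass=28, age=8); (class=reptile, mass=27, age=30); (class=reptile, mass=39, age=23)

One predicate separates the groups cleanly: class is reptile.

Negative, Positive, Positive, Positive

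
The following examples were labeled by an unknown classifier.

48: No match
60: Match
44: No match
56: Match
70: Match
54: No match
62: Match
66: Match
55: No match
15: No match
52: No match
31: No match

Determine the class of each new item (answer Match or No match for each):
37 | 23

All 'Match' examples share one property — at least 56 — and every 'No match' example lacks it.
37 → 37 < 56 → No match.
23 → 23 < 56 → No match.

No match, No match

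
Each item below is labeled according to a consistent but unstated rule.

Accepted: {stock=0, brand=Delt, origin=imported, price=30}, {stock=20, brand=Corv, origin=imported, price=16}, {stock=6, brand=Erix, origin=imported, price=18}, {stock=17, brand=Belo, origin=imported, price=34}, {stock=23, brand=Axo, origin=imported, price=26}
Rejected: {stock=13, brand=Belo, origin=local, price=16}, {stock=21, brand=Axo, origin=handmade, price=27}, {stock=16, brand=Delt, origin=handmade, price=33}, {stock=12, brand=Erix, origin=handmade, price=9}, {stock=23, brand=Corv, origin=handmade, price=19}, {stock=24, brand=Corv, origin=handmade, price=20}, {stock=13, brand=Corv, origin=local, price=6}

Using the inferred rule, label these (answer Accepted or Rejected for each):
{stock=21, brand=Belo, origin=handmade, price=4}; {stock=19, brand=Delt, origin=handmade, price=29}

Comparing the two groups points to one rule — origin is imported.
Rejected: {stock=21, brand=Belo, origin=handmade, price=4}, since origin is handmade. Rejected: {stock=19, brand=Delt, origin=handmade, price=29}, since origin is handmade.

Rejected, Rejected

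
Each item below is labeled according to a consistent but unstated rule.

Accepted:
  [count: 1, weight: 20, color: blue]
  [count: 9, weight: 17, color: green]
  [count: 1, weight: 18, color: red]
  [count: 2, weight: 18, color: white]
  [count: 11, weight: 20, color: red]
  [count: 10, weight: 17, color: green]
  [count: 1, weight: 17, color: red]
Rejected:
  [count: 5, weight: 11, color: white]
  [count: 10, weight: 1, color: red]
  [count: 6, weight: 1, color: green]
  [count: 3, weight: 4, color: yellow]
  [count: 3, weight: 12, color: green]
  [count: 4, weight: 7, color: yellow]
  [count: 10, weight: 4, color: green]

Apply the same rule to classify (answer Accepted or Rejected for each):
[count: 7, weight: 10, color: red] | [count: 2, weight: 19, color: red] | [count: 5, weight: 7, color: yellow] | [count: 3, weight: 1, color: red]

Rejected, Accepted, Rejected, Rejected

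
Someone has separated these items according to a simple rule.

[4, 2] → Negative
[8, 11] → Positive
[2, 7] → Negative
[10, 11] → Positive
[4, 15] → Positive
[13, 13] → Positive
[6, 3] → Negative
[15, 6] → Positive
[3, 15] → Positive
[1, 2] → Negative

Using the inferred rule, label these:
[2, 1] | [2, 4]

Negative, Negative

One predicate separates the groups cleanly: sum ≥ 18.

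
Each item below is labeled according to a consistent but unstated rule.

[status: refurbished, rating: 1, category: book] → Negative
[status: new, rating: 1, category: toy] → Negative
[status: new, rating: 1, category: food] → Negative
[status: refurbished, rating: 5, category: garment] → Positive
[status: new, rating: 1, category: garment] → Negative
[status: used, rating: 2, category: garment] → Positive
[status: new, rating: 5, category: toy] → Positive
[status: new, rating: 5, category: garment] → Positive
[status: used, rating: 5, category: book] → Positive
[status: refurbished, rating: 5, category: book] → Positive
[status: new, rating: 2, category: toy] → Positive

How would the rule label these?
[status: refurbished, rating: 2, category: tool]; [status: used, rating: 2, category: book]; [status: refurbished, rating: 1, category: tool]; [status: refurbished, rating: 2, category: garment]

The common property of the 'Positive' items is: rating ≥ 2. No 'Negative' item has it.

Positive, Positive, Negative, Positive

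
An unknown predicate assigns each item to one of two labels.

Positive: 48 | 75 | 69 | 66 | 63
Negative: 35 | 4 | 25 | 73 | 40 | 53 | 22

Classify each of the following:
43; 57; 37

All 'Positive' examples share one property — multiple of 3 — and every 'Negative' example lacks it.
Negative: 43, since 43 = 3·14 + 1.
Positive: 57, since 57 = 3·19.
Negative: 37, since 37 = 3·12 + 1.

Negative, Positive, Negative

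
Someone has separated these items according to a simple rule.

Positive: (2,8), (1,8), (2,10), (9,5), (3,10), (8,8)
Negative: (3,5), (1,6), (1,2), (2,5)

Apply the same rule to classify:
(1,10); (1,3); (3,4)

'Positive' ⟺ sum ≥ 9.
(1,10): 1+10 = 11, qualifies → Positive.
(1,3): 1+3 = 4, fails this test → Negative.
(3,4): 3+4 = 7, fails this test → Negative.

Positive, Negative, Negative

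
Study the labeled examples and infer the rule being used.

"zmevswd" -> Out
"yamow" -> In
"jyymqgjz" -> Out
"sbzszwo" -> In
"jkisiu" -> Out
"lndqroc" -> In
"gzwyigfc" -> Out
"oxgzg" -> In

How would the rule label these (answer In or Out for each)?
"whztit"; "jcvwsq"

Out, Out

One predicate separates the groups cleanly: contains 'o'.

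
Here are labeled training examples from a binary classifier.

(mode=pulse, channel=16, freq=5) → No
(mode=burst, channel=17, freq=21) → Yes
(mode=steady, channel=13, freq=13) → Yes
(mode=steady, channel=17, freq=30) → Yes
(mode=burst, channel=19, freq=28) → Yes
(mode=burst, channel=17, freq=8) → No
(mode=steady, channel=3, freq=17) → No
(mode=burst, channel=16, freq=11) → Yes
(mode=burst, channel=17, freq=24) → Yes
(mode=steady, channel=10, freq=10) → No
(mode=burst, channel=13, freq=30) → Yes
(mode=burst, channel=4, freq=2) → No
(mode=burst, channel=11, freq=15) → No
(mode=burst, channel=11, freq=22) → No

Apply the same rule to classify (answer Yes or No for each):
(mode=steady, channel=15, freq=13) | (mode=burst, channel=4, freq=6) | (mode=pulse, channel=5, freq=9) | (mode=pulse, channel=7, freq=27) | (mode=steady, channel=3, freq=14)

Yes, No, No, No, No

The pattern is that an item is 'Yes' exactly when: freq ≥ 10 AND channel ≥ 13.
(mode=steady, channel=15, freq=13) — freq = 13, channel = 15, hence Yes. (mode=burst, channel=4, freq=6) — freq = 6, channel = 4, hence No. (mode=pulse, channel=5, freq=9) — freq = 9, channel = 5, hence No. (mode=pulse, channel=7, freq=27) — freq = 27, channel = 7, hence No. (mode=steady, channel=3, freq=14) — freq = 14, channel = 3, hence No.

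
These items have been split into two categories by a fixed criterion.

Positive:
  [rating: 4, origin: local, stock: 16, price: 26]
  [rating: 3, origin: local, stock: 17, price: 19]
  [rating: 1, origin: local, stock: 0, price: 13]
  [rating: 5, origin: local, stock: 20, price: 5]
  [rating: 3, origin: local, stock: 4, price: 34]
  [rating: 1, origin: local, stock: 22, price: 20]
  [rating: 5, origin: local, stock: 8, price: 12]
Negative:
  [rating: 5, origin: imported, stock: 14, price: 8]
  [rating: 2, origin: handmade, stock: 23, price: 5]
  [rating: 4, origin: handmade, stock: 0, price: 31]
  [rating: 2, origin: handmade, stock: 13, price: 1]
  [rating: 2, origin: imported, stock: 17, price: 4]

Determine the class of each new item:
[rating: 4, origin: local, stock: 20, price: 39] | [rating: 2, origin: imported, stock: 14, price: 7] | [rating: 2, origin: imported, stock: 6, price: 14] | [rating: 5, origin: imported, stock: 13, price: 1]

Positive, Negative, Negative, Negative

Looking at the examples, the only property every 'Positive' case has and every 'Negative' case lacks is: origin is local.
[rating: 4, origin: local, stock: 20, price: 39]: origin is local, has this property → Positive.
[rating: 2, origin: imported, stock: 14, price: 7]: origin is imported, lacks this property → Negative.
[rating: 2, origin: imported, stock: 6, price: 14]: origin is imported, lacks this property → Negative.
[rating: 5, origin: imported, stock: 13, price: 1]: origin is imported, lacks this property → Negative.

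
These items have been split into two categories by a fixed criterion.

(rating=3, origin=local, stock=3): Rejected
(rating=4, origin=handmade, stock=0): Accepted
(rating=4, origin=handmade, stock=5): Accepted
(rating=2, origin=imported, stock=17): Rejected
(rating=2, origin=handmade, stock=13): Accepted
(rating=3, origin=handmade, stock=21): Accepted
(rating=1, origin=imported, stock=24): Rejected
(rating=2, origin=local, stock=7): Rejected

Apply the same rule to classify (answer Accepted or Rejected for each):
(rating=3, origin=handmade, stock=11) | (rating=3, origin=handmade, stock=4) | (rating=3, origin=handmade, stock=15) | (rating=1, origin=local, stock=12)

Accepted, Accepted, Accepted, Rejected

The rule appears to be: origin is handmade.
Accepted: (rating=3, origin=handmade, stock=11), since origin is handmade.
Accepted: (rating=3, origin=handmade, stock=4), since origin is handmade.
Accepted: (rating=3, origin=handmade, stock=15), since origin is handmade.
Rejected: (rating=1, origin=local, stock=12), since origin is local.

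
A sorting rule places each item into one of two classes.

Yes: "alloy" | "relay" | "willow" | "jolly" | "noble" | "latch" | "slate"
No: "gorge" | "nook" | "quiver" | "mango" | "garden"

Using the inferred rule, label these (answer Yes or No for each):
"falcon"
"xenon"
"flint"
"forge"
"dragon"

The rule appears to be: contains 'l'.
"falcon": has 'l' — meets the rule, so Yes. "xenon": no 'l' — lacks this property, so No. "flint": has 'l' — meets the rule, so Yes. "forge": no 'l' — lacks this property, so No. "dragon": no 'l' — lacks this property, so No.

Yes, No, Yes, No, No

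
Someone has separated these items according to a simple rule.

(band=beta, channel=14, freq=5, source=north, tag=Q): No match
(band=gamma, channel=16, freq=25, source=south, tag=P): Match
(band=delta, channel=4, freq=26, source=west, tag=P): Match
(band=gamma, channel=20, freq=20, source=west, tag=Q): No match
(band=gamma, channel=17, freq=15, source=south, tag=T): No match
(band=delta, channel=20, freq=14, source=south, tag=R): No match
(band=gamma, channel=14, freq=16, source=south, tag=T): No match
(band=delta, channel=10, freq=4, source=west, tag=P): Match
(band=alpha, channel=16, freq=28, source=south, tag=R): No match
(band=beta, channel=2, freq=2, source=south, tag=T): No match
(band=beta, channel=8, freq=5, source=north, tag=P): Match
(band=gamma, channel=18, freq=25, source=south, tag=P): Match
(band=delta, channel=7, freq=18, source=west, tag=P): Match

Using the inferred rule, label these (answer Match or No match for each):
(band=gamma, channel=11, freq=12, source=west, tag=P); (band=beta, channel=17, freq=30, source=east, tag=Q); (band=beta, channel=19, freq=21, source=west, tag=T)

The pattern is that an item is 'Match' exactly when: tag is P.
(band=gamma, channel=11, freq=12, source=west, tag=P): tag is P — passes, so Match. (band=beta, channel=17, freq=30, source=east, tag=Q): tag is Q — does not satisfy this, so No match. (band=beta, channel=19, freq=21, source=west, tag=T): tag is T — does not satisfy this, so No match.

Match, No match, No match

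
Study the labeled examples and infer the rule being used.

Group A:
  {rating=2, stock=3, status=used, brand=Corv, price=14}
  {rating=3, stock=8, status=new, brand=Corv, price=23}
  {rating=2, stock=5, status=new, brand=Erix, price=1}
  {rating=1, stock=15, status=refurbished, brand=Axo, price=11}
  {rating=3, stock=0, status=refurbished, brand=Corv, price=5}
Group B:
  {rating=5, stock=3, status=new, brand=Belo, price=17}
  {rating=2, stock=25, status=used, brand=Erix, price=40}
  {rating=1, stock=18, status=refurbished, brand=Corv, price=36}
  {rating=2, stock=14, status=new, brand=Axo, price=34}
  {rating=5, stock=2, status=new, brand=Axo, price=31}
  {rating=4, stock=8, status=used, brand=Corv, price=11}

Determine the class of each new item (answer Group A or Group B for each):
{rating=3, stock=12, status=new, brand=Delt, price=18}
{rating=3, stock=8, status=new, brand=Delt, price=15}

Group A, Group A

Every 'Group A' example satisfies: price ≤ 23 AND rating ≤ 3. None of the 'Group B' examples do.
{rating=3, stock=12, status=new, brand=Delt, price=18} → price = 18, rating = 3 → Group A.
{rating=3, stock=8, status=new, brand=Delt, price=15} → price = 15, rating = 3 → Group A.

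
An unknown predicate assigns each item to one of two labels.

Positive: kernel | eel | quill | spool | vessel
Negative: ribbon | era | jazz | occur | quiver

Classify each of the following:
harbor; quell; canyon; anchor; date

Negative, Positive, Negative, Negative, Negative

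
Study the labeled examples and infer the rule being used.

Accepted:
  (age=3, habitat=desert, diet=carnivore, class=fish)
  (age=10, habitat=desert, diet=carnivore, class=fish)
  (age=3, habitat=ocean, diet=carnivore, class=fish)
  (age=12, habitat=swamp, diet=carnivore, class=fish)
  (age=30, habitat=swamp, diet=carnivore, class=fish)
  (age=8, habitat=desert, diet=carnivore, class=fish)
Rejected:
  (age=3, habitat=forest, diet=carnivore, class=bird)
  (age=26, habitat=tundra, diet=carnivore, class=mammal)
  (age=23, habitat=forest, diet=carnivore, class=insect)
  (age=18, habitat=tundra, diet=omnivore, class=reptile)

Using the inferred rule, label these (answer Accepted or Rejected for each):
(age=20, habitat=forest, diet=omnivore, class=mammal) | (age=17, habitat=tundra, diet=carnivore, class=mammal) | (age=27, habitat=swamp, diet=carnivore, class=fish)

Rejected, Rejected, Accepted

One predicate separates the groups cleanly: class is fish.
(age=20, habitat=forest, diet=omnivore, class=mammal): class is mammal — lacks this property, so Rejected.
(age=17, habitat=tundra, diet=carnivore, class=mammal): class is mammal — lacks this property, so Rejected.
(age=27, habitat=swamp, diet=carnivore, class=fish): class is fish — fits, so Accepted.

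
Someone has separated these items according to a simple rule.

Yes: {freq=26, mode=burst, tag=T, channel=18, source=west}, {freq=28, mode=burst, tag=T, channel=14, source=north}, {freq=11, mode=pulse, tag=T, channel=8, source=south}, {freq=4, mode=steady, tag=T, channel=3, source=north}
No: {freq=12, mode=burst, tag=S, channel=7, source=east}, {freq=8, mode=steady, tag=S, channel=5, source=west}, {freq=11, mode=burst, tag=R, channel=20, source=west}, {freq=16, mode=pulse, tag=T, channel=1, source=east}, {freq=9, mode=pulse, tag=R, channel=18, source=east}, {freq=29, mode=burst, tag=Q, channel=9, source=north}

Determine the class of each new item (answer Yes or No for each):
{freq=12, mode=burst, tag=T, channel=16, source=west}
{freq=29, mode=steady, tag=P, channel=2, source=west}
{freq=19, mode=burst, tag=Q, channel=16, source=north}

The rule appears to be: tag is T AND channel ≥ 3.
Yes: {freq=12, mode=burst, tag=T, channel=16, source=west}, since tag is T, channel = 16.
No: {freq=29, mode=steady, tag=P, channel=2, source=west}, since tag is P, channel = 2.
No: {freq=19, mode=burst, tag=Q, channel=16, source=north}, since tag is Q, channel = 16.

Yes, No, No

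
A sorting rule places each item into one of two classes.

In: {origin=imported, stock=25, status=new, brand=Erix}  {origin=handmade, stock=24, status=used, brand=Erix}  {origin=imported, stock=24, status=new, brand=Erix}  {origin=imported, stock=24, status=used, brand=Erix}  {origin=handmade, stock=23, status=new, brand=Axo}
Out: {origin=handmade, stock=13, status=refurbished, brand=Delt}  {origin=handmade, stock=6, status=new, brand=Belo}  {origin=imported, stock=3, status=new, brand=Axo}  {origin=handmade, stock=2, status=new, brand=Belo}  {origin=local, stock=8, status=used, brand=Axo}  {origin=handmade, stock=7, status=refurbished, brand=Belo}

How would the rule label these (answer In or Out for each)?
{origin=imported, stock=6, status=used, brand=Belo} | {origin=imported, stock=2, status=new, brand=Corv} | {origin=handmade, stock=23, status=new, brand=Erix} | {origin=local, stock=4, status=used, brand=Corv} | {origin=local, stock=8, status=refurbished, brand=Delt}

Out, Out, In, Out, Out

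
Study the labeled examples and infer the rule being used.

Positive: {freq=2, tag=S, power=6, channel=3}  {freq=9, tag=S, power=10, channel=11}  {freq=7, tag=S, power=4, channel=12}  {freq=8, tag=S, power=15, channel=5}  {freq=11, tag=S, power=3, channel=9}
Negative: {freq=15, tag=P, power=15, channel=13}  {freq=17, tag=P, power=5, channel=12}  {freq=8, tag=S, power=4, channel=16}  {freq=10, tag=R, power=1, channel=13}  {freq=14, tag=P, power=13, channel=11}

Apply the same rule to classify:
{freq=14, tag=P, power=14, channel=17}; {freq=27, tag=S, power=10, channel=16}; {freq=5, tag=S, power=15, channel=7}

The distinguishing property — tag is S AND channel ≤ 12 — holds for all the 'Positive' cases and none of the 'Negative' cases.

Negative, Negative, Positive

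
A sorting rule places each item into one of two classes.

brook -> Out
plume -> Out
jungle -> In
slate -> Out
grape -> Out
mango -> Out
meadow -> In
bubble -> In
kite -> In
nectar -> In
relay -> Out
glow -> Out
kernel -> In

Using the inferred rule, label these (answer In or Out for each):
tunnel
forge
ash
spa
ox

In, Out, Out, Out, Out

The rule appears to be: even length AND contains 'e'.
tunnel: length 6, has 'e', has this property → In.
forge: length 5, has 'e', does not pass → Out.
ash: length 3, no 'e', does not pass → Out.
spa: length 3, no 'e', does not pass → Out.
ox: length 2, no 'e', does not pass → Out.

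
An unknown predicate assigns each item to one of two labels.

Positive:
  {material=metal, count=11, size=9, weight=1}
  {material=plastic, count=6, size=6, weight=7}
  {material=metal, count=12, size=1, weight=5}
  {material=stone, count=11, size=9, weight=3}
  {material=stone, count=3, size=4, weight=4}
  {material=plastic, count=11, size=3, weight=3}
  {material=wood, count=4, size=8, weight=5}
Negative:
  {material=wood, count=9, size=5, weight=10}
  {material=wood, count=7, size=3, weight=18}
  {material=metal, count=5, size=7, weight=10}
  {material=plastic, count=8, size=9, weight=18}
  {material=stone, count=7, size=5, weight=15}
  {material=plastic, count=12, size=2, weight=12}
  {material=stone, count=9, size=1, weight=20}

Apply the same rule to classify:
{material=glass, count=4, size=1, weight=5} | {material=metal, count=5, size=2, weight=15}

Positive, Negative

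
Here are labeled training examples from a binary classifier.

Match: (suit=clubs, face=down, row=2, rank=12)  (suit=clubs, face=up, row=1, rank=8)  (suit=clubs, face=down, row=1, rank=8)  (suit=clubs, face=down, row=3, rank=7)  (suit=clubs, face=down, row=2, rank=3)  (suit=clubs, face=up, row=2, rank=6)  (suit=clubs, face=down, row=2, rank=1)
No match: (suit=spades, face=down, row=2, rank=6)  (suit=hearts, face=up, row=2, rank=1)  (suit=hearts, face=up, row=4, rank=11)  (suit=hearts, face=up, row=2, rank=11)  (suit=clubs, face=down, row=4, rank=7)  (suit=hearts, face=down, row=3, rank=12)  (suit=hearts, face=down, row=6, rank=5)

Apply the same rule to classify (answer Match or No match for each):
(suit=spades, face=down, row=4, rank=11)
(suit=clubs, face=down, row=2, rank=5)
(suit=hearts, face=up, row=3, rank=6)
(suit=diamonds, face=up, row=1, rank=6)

No match, Match, No match, No match

The common property of the 'Match' items is: suit is clubs AND row ≤ 3. No 'No match' item has it.
(suit=spades, face=down, row=4, rank=11): suit is spades, row = 4, does not satisfy this → No match. (suit=clubs, face=down, row=2, rank=5): suit is clubs, row = 2, matches → Match. (suit=hearts, face=up, row=3, rank=6): suit is hearts, row = 3, does not satisfy this → No match. (suit=diamonds, face=up, row=1, rank=6): suit is diamonds, row = 1, does not satisfy this → No match.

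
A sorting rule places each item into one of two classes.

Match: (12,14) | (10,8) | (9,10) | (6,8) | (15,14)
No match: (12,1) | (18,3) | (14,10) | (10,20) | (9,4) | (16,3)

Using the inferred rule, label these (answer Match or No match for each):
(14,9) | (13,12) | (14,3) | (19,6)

No match, Match, No match, No match

The pattern is that an item is 'Match' exactly when: |first − second| ≤ 2.
(14,9) — |14−9| = 5, hence No match.
(13,12) — |13−12| = 1, hence Match.
(14,3) — |14−3| = 11, hence No match.
(19,6) — |19−6| = 13, hence No match.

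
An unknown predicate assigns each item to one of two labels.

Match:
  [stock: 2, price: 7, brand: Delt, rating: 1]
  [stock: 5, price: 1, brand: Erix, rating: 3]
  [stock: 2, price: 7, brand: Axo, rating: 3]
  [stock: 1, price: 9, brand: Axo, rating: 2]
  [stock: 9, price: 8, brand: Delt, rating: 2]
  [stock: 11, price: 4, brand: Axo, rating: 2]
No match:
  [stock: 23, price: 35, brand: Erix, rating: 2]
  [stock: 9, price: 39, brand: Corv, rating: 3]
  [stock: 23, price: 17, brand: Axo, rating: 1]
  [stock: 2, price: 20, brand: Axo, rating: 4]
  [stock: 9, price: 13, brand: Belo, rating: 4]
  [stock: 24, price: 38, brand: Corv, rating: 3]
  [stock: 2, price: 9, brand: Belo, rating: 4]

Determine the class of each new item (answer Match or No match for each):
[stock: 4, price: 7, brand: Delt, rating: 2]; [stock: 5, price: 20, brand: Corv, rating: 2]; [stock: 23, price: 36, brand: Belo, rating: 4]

Match, No match, No match

The common property of the 'Match' items is: price ≤ 9 AND rating ≤ 3. No 'No match' item has it.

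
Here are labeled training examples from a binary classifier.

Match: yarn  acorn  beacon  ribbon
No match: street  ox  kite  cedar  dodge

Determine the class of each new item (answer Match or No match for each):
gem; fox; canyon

All 'Match' examples share one property — contains 'n' — and every 'No match' example lacks it.

No match, No match, Match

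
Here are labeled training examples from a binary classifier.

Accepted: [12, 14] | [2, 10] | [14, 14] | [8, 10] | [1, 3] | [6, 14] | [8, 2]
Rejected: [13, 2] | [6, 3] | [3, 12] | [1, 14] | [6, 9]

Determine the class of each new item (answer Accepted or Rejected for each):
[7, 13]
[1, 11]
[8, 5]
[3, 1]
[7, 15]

Accepted, Accepted, Rejected, Accepted, Accepted

The classifier is using: sum is even.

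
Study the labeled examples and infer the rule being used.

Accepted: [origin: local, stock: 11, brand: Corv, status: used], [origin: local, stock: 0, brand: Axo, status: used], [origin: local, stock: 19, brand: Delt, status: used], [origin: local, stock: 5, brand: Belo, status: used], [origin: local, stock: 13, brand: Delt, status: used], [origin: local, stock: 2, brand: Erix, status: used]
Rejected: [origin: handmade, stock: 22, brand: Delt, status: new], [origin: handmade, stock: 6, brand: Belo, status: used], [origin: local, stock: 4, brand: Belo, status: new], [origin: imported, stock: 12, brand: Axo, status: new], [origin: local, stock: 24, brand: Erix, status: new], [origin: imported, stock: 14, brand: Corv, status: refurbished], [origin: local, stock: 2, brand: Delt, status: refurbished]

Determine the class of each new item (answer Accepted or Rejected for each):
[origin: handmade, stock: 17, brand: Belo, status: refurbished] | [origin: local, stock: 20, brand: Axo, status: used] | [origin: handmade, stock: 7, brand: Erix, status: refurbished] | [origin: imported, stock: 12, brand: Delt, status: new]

Rejected, Accepted, Rejected, Rejected

The distinguishing property — origin is local AND status is used — holds for all the 'Accepted' cases and none of the 'Rejected' cases.
[origin: handmade, stock: 17, brand: Belo, status: refurbished]: origin is handmade, status is refurbished, fails the rule → Rejected.
[origin: local, stock: 20, brand: Axo, status: used]: origin is local, status is used, fits → Accepted.
[origin: handmade, stock: 7, brand: Erix, status: refurbished]: origin is handmade, status is refurbished, fails the rule → Rejected.
[origin: imported, stock: 12, brand: Delt, status: new]: origin is imported, status is new, fails the rule → Rejected.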